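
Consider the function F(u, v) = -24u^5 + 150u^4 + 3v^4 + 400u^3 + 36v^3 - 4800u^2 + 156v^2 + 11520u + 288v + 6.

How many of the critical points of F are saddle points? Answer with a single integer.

F separates as a function of u plus a function of v, so ∇F=0 decouples.
∂F/∂u = -120(u - 4)(u - 3)(u - 2)(u + 4) = 0 at u ∈ {-4, 2, 3, 4}; ∂F/∂v = 12(v + 2)(v + 3)(v + 4) = 0 at v ∈ {-4, -3, -2}.
The Hessian is diagonal: diag(F_uu, F_vv). Second derivatives: F_uu(-4)=40320, F_uu(2)=-1440, F_uu(3)=840, F_uu(4)=-1920; F_vv(-4)=24, F_vv(-3)=-12, F_vv(-2)=24.
Saddle points occur where the two diagonal entries have opposite signs: (-4, -3), (2, -4), (2, -2), (3, -3), (4, -4), (4, -2). Count: 6.

6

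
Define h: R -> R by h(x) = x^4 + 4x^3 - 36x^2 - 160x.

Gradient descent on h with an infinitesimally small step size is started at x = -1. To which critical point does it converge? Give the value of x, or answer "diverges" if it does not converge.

4

h'(x) = 4(x - 4)(x + 2)(x + 5), so h'(-1) = -80.
Gradient descent moves in the -h' direction, i.e. x is increasing.
The nearest critical point in that direction is x = 4, where h'' = 216 > 0 (a local minimum). The iterate converges there.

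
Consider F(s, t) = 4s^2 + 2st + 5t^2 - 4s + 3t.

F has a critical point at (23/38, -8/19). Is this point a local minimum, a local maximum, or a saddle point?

The Hessian of F is constant: H = [[8, 2], [2, 10]].
det(H) = 8·10 − 2² = 76.
det(H) > 0 and tr(H) = 18 > 0, so H is positive definite and the point is a local minimum.

local minimum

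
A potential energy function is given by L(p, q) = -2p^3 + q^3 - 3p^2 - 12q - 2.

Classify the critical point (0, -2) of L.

local maximum

The mixed partial ∂²L/∂p∂q is 0, so the Hessian at any point is diag(L_pp, L_qq) = diag(-6(2p + 1), 6q).
At (0, -2): H = diag(-6, -12).
Both eigenvalues are negative, so H is negative definite: a local maximum.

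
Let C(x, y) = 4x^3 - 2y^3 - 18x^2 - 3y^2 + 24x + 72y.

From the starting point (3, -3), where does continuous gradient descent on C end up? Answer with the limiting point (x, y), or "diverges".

C is separable, so gradient descent decouples: x follows -∂C/∂x, y follows -∂C/∂y.
∂C/∂x = 12(x - 2)(x - 1); at x=3 this is 24, so x decreases.
∂C/∂y = -6(y - 3)(y + 4); at y=-3 this is 36, so y decreases.
x converges to its nearest critical value 2 (a local min of the x-part); y converges to -4. The iterate converges to (2, -4).

(2, -4)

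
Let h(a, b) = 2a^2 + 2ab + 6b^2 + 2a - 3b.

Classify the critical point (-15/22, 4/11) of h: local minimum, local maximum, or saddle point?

local minimum

The Hessian of h is constant: H = [[4, 2], [2, 12]].
det(H) = 4·12 − 2² = 44.
det(H) > 0 and tr(H) = 16 > 0, so H is positive definite and the point is a local minimum.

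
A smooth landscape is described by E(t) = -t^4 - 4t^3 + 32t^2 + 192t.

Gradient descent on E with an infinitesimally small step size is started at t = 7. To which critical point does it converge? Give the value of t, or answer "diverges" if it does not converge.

E'(t) = -4(t - 4)(t + 3)(t + 4), so E'(7) = -1320.
Gradient descent moves in the -E' direction, i.e. t is increasing.
There is no critical point above t=7, and E' keeps the same sign, so the iterate runs off to +∞.

diverges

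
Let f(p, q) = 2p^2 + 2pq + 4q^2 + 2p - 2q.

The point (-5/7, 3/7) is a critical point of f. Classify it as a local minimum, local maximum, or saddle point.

The Hessian of f is constant: H = [[4, 2], [2, 8]].
det(H) = 4·8 − 2² = 28.
det(H) > 0 and tr(H) = 12 > 0, so H is positive definite and the point is a local minimum.

local minimum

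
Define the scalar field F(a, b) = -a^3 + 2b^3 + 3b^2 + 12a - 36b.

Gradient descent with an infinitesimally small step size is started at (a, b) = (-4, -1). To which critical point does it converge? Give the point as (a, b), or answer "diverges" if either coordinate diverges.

F is separable, so gradient descent decouples: a follows -∂F/∂a, b follows -∂F/∂b.
∂F/∂a = -3(a - 2)(a + 2); at a=-4 this is -36, so a increases.
∂F/∂b = 6(b - 2)(b + 3); at b=-1 this is -36, so b increases.
a converges to its nearest critical value -2 (a local min of the a-part); b converges to 2. The iterate converges to (-2, 2).

(-2, 2)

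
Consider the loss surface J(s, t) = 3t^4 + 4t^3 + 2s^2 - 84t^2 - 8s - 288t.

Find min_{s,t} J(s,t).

-1480

J(s,t) separates as P(s) + Q(t), so its minimum is min P + min Q.
P'(s) = 4s - 8 vanishes at s ∈ {2}; Q'(t) = 12(t - 4)(t + 2)(t + 3) vanishes at t ∈ {-3, -2, 4}.
Local minima of P (where P''>0): P(2)=-8. Local minima of Q: Q(-3)=243, Q(4)=-1472.
So the global minimum of J is P(2) + Q(4) = -8 − 1472 = -1480, attained at (2, 4).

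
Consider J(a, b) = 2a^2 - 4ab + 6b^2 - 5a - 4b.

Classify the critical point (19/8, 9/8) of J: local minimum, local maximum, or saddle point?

local minimum

The Hessian of J is constant: H = [[4, -4], [-4, 12]].
det(H) = 4·12 − (-4)² = 32.
det(H) > 0 and tr(H) = 16 > 0, so H is positive definite and the point is a local minimum.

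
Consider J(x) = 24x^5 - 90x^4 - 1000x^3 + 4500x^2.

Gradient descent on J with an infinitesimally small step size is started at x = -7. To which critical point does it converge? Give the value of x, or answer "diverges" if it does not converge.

diverges

J'(x) = 120x(x - 5)(x - 3)(x + 5), so J'(-7) = 201600.
Gradient descent moves in the -J' direction, i.e. x is decreasing.
There is no critical point below x=-7, and J' keeps the same sign, so the iterate runs off to −∞.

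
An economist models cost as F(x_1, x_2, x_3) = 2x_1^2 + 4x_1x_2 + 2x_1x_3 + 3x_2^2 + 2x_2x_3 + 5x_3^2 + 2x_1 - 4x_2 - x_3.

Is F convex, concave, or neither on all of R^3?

convex

F is quadratic, so its Hessian is the constant matrix H = [[4, 4, 2], [4, 6, 2], [2, 2, 10]].
Leading principal minors: 4, 8, 72.
All positive ⇒ H ≻ 0 ⇒ convex.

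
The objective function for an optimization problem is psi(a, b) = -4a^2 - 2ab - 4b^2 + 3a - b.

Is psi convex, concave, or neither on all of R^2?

psi is quadratic, so its Hessian is the constant matrix H = [[-8, -2], [-2, -8]].
det(H) = 60, tr(H) = -16.
det(H) > 0 and tr(H) < 0, so H is negative definite everywhere: concave.

concave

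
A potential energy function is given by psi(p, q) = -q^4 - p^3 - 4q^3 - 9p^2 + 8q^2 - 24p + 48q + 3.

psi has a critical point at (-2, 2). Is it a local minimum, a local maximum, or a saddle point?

local maximum

The mixed partial ∂²psi/∂p∂q is 0, so the Hessian at any point is diag(psi_pp, psi_qq) = diag(-6(p + 3), 4(-3q^2 - 6q + 4)).
At (-2, 2): H = diag(-6, -80).
Both eigenvalues are negative, so H is negative definite: a local maximum.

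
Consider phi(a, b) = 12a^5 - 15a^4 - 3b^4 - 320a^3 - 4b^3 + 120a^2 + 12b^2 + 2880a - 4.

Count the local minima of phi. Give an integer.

2

phi separates as a function of a plus a function of b, so ∇phi=0 decouples.
∂phi/∂a = 60(a - 4)(a - 2)(a + 2)(a + 3) = 0 at a ∈ {-3, -2, 2, 4}; ∂phi/∂b = -12b(b - 1)(b + 2) = 0 at b ∈ {-2, 0, 1}.
The Hessian is diagonal: diag(phi_aa, phi_bb). Second derivatives: phi_aa(-3)=-2100, phi_aa(-2)=1440, phi_aa(2)=-2400, phi_aa(4)=5040; phi_bb(-2)=-72, phi_bb(0)=24, phi_bb(1)=-36.
Local minima occur where both diagonal entries positive: (-2, 0), (4, 0). Count: 2.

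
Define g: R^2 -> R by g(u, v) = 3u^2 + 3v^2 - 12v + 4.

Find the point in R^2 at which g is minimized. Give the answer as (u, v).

(0, 2)

g(u,v) separates as P(u) + Q(v) + 4, so its minimum is min P + min Q + 4.
P'(u) = 6u vanishes at u ∈ {0}; Q'(v) = 6v - 12 vanishes at v ∈ {2}.
Local minima of P (where P''>0): P(0)=0. Local minima of Q: Q(2)=-12.
So the global minimum of g is P(0) + Q(2) + 4 = 0 − 12 + 4 = -8, attained at (0, 2).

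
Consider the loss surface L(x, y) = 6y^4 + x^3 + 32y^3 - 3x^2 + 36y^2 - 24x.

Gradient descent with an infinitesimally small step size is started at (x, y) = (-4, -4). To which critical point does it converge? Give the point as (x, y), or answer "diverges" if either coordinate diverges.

L is separable, so gradient descent decouples: x follows -∂L/∂x, y follows -∂L/∂y.
∂L/∂x = 3(x - 4)(x + 2); at x=-4 this is 48, so x decreases.
∂L/∂y = 24y(y + 1)(y + 3); at y=-4 this is -288, so y increases.
The x-coordinate has no critical point in that direction and runs off to infinity.

diverges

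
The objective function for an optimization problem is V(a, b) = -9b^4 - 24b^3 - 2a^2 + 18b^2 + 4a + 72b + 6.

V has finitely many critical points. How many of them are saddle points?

V separates as a function of a plus a function of b, so ∇V=0 decouples.
∂V/∂a = -4(a - 1) = 0 at a ∈ {1}; ∂V/∂b = -36(b - 1)(b + 1)(b + 2) = 0 at b ∈ {-2, -1, 1}.
The Hessian is diagonal: diag(V_aa, V_bb). Second derivatives: V_aa(1)=-4; V_bb(-2)=-108, V_bb(-1)=72, V_bb(1)=-216.
Saddle points occur where the two diagonal entries have opposite signs: (1, -1). Count: 1.

1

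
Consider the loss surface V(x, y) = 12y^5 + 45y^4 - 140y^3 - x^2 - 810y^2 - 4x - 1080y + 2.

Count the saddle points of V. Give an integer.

V separates as a function of x plus a function of y, so ∇V=0 decouples.
∂V/∂x = -2(x + 2) = 0 at x ∈ {-2}; ∂V/∂y = 60(y - 3)(y + 1)(y + 2)(y + 3) = 0 at y ∈ {-3, -2, -1, 3}.
The Hessian is diagonal: diag(V_xx, V_yy). Second derivatives: V_xx(-2)=-2; V_yy(-3)=-720, V_yy(-2)=300, V_yy(-1)=-480, V_yy(3)=7200.
Saddle points occur where the two diagonal entries have opposite signs: (-2, -2), (-2, 3). Count: 2.

2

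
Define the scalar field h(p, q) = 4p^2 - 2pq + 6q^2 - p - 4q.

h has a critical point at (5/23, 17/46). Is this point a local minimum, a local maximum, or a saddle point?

local minimum

The Hessian of h is constant: H = [[8, -2], [-2, 12]].
det(H) = 8·12 − (-2)² = 92.
det(H) > 0 and tr(H) = 20 > 0, so H is positive definite and the point is a local minimum.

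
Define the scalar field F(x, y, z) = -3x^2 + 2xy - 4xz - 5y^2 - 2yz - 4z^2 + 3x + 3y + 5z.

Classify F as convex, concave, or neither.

F is quadratic, so its Hessian is the constant matrix H = [[-6, 2, -4], [2, -10, -2], [-4, -2, -8]].
Leading principal minors: -6, 56, -232.
Signs alternate −, +, − ⇒ H ≺ 0 ⇒ concave.

concave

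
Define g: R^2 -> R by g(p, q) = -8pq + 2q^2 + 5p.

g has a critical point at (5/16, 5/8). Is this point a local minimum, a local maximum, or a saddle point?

The Hessian of g is constant: H = [[0, -8], [-8, 4]].
det(H) = 0·4 − (-8)² = -64.
Since det(H) < 0, H is indefinite and the critical point is a saddle point.

saddle point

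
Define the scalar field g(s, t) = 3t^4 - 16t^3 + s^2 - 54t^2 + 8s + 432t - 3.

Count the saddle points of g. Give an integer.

g separates as a function of s plus a function of t, so ∇g=0 decouples.
∂g/∂s = 2(s + 4) = 0 at s ∈ {-4}; ∂g/∂t = 12(t - 4)(t - 3)(t + 3) = 0 at t ∈ {-3, 3, 4}.
The Hessian is diagonal: diag(g_ss, g_tt). Second derivatives: g_ss(-4)=2; g_tt(-3)=504, g_tt(3)=-72, g_tt(4)=84.
Saddle points occur where the two diagonal entries have opposite signs: (-4, 3). Count: 1.

1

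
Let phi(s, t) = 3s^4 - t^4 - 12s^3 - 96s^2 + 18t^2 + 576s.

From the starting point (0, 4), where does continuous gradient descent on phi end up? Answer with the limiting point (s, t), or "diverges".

diverges

phi is separable, so gradient descent decouples: s follows -∂phi/∂s, t follows -∂phi/∂t.
∂phi/∂s = 12(s - 4)(s - 3)(s + 4); at s=0 this is 576, so s decreases.
∂phi/∂t = -4t(t - 3)(t + 3); at t=4 this is -112, so t increases.
The t-coordinate has no critical point in that direction and runs off to infinity.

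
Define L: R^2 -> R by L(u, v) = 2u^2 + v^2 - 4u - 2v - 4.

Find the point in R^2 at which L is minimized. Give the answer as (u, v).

L(u,v) separates as P(u) + Q(v) − 4, so its minimum is min P + min Q − 4.
P'(u) = 4u - 4 vanishes at u ∈ {1}; Q'(v) = 2v - 2 vanishes at v ∈ {1}.
Local minima of P (where P''>0): P(1)=-2. Local minima of Q: Q(1)=-1.
So the global minimum of L is P(1) + Q(1) − 4 = -2 − 1 − 4 = -7, attained at (1, 1).

(1, 1)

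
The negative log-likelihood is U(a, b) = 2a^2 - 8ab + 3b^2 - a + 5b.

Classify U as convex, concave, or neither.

U is quadratic, so its Hessian is the constant matrix H = [[4, -8], [-8, 6]].
det(H) = -40, tr(H) = 10.
det(H) < 0, so H is indefinite: neither convex nor concave.

neither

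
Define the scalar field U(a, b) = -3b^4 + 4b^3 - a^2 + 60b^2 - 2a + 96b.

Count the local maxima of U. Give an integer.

2

U separates as a function of a plus a function of b, so ∇U=0 decouples.
∂U/∂a = -2(a + 1) = 0 at a ∈ {-1}; ∂U/∂b = -12(b - 4)(b + 1)(b + 2) = 0 at b ∈ {-2, -1, 4}.
The Hessian is diagonal: diag(U_aa, U_bb). Second derivatives: U_aa(-1)=-2; U_bb(-2)=-72, U_bb(-1)=60, U_bb(4)=-360.
Local maxima occur where both diagonal entries negative: (-1, -2), (-1, 4). Count: 2.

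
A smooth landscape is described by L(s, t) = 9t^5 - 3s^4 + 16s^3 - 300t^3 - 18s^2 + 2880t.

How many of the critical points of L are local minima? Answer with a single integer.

2

L separates as a function of s plus a function of t, so ∇L=0 decouples.
∂L/∂s = -12s(s - 3)(s - 1) = 0 at s ∈ {0, 1, 3}; ∂L/∂t = 45(t - 4)(t - 2)(t + 2)(t + 4) = 0 at t ∈ {-4, -2, 2, 4}.
The Hessian is diagonal: diag(L_ss, L_tt). Second derivatives: L_ss(0)=-36, L_ss(1)=24, L_ss(3)=-72; L_tt(-4)=-4320, L_tt(-2)=2160, L_tt(2)=-2160, L_tt(4)=4320.
Local minima occur where both diagonal entries positive: (1, -2), (1, 4). Count: 2.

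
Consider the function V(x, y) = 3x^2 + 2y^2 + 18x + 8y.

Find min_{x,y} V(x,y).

V(x,y) separates as P(x) + Q(y), so its minimum is min P + min Q.
P'(x) = 6x + 18 vanishes at x ∈ {-3}; Q'(y) = 4y + 8 vanishes at y ∈ {-2}.
Local minima of P (where P''>0): P(-3)=-27. Local minima of Q: Q(-2)=-8.
So the global minimum of V is P(-3) + Q(-2) = -27 − 8 = -35, attained at (-3, -2).

-35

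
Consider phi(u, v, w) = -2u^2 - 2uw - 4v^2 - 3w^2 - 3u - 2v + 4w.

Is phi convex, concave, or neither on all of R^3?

concave

phi is quadratic, so its Hessian is the constant matrix H = [[-4, 0, -2], [0, -8, 0], [-2, 0, -6]].
Leading principal minors: -4, 32, -160.
Signs alternate −, +, − ⇒ H ≺ 0 ⇒ concave.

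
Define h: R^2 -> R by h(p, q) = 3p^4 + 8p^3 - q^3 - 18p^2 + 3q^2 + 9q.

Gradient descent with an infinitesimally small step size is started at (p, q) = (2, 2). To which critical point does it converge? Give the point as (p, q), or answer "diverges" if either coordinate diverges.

(1, -1)

h is separable, so gradient descent decouples: p follows -∂h/∂p, q follows -∂h/∂q.
∂h/∂p = 12p(p - 1)(p + 3); at p=2 this is 120, so p decreases.
∂h/∂q = -3(q - 3)(q + 1); at q=2 this is 9, so q decreases.
p converges to its nearest critical value 1 (a local min of the p-part); q converges to -1. The iterate converges to (1, -1).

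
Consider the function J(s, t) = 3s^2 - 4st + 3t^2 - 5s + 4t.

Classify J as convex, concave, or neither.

convex

J is quadratic, so its Hessian is the constant matrix H = [[6, -4], [-4, 6]].
det(H) = 20, tr(H) = 12.
det(H) > 0 and tr(H) > 0, so H is positive definite everywhere: convex.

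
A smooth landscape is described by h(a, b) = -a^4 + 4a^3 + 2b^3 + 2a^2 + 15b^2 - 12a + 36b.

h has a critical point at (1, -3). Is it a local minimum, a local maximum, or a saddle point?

The mixed partial ∂²h/∂a∂b is 0, so the Hessian at any point is diag(h_aa, h_bb) = diag(4(-3a^2 + 6a + 1), 6(2b + 5)).
At (1, -3): H = diag(16, -6).
The eigenvalues have opposite signs, so H is indefinite: a saddle point.

saddle point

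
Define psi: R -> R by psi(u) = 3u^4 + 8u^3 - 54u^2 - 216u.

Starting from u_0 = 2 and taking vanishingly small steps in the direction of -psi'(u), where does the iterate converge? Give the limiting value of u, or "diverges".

psi'(u) = 12(u - 3)(u + 2)(u + 3), so psi'(2) = -240.
Gradient descent moves in the -psi' direction, i.e. u is increasing.
The nearest critical point in that direction is u = 3, where psi'' = 360 > 0 (a local minimum). The iterate converges there.

3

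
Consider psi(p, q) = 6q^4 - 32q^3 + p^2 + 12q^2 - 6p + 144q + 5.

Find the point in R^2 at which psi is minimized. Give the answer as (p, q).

psi(p,q) separates as A(p) + B(q) + 5, so its minimum is min A + min B + 5.
A'(p) = 2p - 6 vanishes at p ∈ {3}; B'(q) = 24(q - 3)(q - 2)(q + 1) vanishes at q ∈ {-1, 2, 3}.
Local minima of A (where A''>0): A(3)=-9. Local minima of B: B(-1)=-94, B(3)=162.
So the global minimum of psi is A(3) + B(-1) + 5 = -9 − 94 + 5 = -98, attained at (3, -1).

(3, -1)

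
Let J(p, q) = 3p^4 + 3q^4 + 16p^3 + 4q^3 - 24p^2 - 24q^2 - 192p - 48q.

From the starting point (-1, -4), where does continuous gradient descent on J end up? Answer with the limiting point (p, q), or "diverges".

J is separable, so gradient descent decouples: p follows -∂J/∂p, q follows -∂J/∂q.
∂J/∂p = 12(p - 2)(p + 2)(p + 4); at p=-1 this is -108, so p increases.
∂J/∂q = 12(q - 2)(q + 1)(q + 2); at q=-4 this is -432, so q increases.
p converges to its nearest critical value 2 (a local min of the p-part); q converges to -2. The iterate converges to (2, -2).

(2, -2)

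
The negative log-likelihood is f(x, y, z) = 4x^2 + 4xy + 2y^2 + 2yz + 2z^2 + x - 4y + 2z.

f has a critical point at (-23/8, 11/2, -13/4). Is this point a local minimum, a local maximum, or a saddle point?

local minimum

The Hessian is constant: H = [[8, 4, 0], [4, 4, 2], [0, 2, 4]].
Leading principal minors: Δ₁ = 8, Δ₂ = 16, Δ₃ = 32.
All leading minors are positive, so H is positive definite: a local minimum.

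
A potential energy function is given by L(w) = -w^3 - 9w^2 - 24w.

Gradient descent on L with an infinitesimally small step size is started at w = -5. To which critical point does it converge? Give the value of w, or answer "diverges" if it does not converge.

L'(w) = -3(w + 2)(w + 4), so L'(-5) = -9.
Gradient descent moves in the -L' direction, i.e. w is increasing.
The nearest critical point in that direction is w = -4, where L'' = 6 > 0 (a local minimum). The iterate converges there.

-4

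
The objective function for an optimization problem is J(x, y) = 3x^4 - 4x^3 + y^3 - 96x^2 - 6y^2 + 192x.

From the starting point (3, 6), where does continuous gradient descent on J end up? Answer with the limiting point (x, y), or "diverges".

J is separable, so gradient descent decouples: x follows -∂J/∂x, y follows -∂J/∂y.
∂J/∂x = 12(x - 4)(x - 1)(x + 4); at x=3 this is -168, so x increases.
∂J/∂y = 3y(y - 4); at y=6 this is 36, so y decreases.
x converges to its nearest critical value 4 (a local min of the x-part); y converges to 4. The iterate converges to (4, 4).

(4, 4)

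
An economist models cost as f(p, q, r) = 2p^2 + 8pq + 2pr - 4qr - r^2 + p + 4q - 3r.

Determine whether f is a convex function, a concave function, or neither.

neither

f is quadratic, so its Hessian is the constant matrix H = [[4, 8, 2], [8, 0, -4], [2, -4, -2]].
Leading principal minors: 4, -64, -64.
Neither pattern holds ⇒ H is indefinite ⇒ neither convex nor concave.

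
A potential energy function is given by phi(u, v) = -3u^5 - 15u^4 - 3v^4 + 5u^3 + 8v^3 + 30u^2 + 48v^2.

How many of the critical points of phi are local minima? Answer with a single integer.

2

phi separates as a function of u plus a function of v, so ∇phi=0 decouples.
∂phi/∂u = -15u(u - 1)(u + 1)(u + 4) = 0 at u ∈ {-4, -1, 0, 1}; ∂phi/∂v = -12v(v - 4)(v + 2) = 0 at v ∈ {-2, 0, 4}.
The Hessian is diagonal: diag(phi_uu, phi_vv). Second derivatives: phi_uu(-4)=900, phi_uu(-1)=-90, phi_uu(0)=60, phi_uu(1)=-150; phi_vv(-2)=-144, phi_vv(0)=96, phi_vv(4)=-288.
Local minima occur where both diagonal entries positive: (-4, 0), (0, 0). Count: 2.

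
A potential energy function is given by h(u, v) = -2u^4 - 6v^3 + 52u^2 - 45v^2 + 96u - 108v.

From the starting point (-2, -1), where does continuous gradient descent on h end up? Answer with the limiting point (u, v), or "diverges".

h is separable, so gradient descent decouples: u follows -∂h/∂u, v follows -∂h/∂v.
∂h/∂u = -8(u - 4)(u + 1)(u + 3); at u=-2 this is -48, so u increases.
∂h/∂v = -18(v + 2)(v + 3); at v=-1 this is -36, so v increases.
The v-coordinate has no critical point in that direction and runs off to infinity.

diverges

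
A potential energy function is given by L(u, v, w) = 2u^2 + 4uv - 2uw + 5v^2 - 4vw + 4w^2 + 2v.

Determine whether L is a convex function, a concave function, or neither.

L is quadratic, so its Hessian is the constant matrix H = [[4, 4, -2], [4, 10, -4], [-2, -4, 8]].
Leading principal minors: 4, 24, 152.
All positive ⇒ H ≻ 0 ⇒ convex.

convex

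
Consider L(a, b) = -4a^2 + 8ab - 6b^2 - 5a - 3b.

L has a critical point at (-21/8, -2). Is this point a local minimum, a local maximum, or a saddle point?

The Hessian of L is constant: H = [[-8, 8], [8, -12]].
det(H) = (-8)·(-12) − 8² = 32.
det(H) > 0 and tr(H) = -20 < 0, so H is negative definite and the point is a local maximum.

local maximum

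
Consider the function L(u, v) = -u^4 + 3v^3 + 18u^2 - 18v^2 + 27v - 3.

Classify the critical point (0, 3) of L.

The mixed partial ∂²L/∂u∂v is 0, so the Hessian at any point is diag(L_uu, L_vv) = diag(12(-u^2 + 3), 18(v - 2)).
At (0, 3): H = diag(36, 18).
Both eigenvalues are positive, so H is positive definite: a local minimum.

local minimum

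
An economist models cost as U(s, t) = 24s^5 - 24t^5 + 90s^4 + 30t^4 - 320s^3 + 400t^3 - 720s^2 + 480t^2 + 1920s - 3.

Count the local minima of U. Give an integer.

4

U separates as a function of s plus a function of t, so ∇U=0 decouples.
∂U/∂s = 120(s - 2)(s - 1)(s + 2)(s + 4) = 0 at s ∈ {-4, -2, 1, 2}; ∂U/∂t = -120t(t - 4)(t + 1)(t + 2) = 0 at t ∈ {-2, -1, 0, 4}.
The Hessian is diagonal: diag(U_ss, U_tt). Second derivatives: U_ss(-4)=-7200, U_ss(-2)=2880, U_ss(1)=-1800, U_ss(2)=2880; U_tt(-2)=1440, U_tt(-1)=-600, U_tt(0)=960, U_tt(4)=-14400.
Local minima occur where both diagonal entries positive: (-2, -2), (-2, 0), (2, -2), (2, 0). Count: 4.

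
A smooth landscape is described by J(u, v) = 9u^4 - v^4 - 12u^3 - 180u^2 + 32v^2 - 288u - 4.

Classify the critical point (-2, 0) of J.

The mixed partial ∂²J/∂u∂v is 0, so the Hessian at any point is diag(J_uu, J_vv) = diag(36(3u^2 - 2u - 10), 4(-3v^2 + 16)).
At (-2, 0): H = diag(216, 64).
Both eigenvalues are positive, so H is positive definite: a local minimum.

local minimum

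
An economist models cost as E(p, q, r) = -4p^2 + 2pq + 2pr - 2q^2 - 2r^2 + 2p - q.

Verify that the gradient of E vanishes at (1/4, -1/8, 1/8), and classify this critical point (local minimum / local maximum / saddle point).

∇E = (-8p + 2q + 2r + 2, 2p - 4q - 1, 2p - 4r); substituting (1/4, -1/8, 1/8) gives ∇E = (0, 0, 0), so (1/4, -1/8, 1/8) is indeed a critical point.
The Hessian is constant: H = [[-8, 2, 2], [2, -4, 0], [2, 0, -4]].
Leading principal minors: Δ₁ = -8, Δ₂ = 28, Δ₃ = -96.
The minors alternate sign starting negative (−, +, −), so H is negative definite: a local maximum.

local maximum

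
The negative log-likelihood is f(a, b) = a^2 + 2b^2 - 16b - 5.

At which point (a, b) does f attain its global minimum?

(0, 4)

f(a,b) separates as P(a) + Q(b) − 5, so its minimum is min P + min Q − 5.
P'(a) = 2a vanishes at a ∈ {0}; Q'(b) = 4b - 16 vanishes at b ∈ {4}.
Local minima of P (where P''>0): P(0)=0. Local minima of Q: Q(4)=-32.
So the global minimum of f is P(0) + Q(4) − 5 = 0 − 32 − 5 = -37, attained at (0, 4).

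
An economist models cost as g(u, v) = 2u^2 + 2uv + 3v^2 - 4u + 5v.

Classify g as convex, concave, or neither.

convex

g is quadratic, so its Hessian is the constant matrix H = [[4, 2], [2, 6]].
det(H) = 20, tr(H) = 10.
det(H) > 0 and tr(H) > 0, so H is positive definite everywhere: convex.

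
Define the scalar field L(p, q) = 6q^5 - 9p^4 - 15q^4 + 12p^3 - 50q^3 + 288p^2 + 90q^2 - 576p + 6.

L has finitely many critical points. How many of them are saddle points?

L separates as a function of p plus a function of q, so ∇L=0 decouples.
∂L/∂p = -36(p - 4)(p - 1)(p + 4) = 0 at p ∈ {-4, 1, 4}; ∂L/∂q = 30q(q - 3)(q - 1)(q + 2) = 0 at q ∈ {-2, 0, 1, 3}.
The Hessian is diagonal: diag(L_pp, L_qq). Second derivatives: L_pp(-4)=-1440, L_pp(1)=540, L_pp(4)=-864; L_qq(-2)=-900, L_qq(0)=180, L_qq(1)=-180, L_qq(3)=900.
Saddle points occur where the two diagonal entries have opposite signs: (-4, 0), (-4, 3), (1, -2), (1, 1), (4, 0), (4, 3). Count: 6.

6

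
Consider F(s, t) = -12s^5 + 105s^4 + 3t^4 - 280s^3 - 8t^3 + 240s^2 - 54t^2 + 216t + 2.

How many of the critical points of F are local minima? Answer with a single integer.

F separates as a function of s plus a function of t, so ∇F=0 decouples.
∂F/∂s = -60s(s - 4)(s - 2)(s - 1) = 0 at s ∈ {0, 1, 2, 4}; ∂F/∂t = 12(t - 3)(t - 2)(t + 3) = 0 at t ∈ {-3, 2, 3}.
The Hessian is diagonal: diag(F_ss, F_tt). Second derivatives: F_ss(0)=480, F_ss(1)=-180, F_ss(2)=240, F_ss(4)=-1440; F_tt(-3)=360, F_tt(2)=-60, F_tt(3)=72.
Local minima occur where both diagonal entries positive: (0, -3), (0, 3), (2, -3), (2, 3). Count: 4.

4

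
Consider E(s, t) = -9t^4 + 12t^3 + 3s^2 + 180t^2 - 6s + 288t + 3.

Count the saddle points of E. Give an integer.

E separates as a function of s plus a function of t, so ∇E=0 decouples.
∂E/∂s = 6(s - 1) = 0 at s ∈ {1}; ∂E/∂t = -36(t - 4)(t + 1)(t + 2) = 0 at t ∈ {-2, -1, 4}.
The Hessian is diagonal: diag(E_ss, E_tt). Second derivatives: E_ss(1)=6; E_tt(-2)=-216, E_tt(-1)=180, E_tt(4)=-1080.
Saddle points occur where the two diagonal entries have opposite signs: (1, -2), (1, 4). Count: 2.

2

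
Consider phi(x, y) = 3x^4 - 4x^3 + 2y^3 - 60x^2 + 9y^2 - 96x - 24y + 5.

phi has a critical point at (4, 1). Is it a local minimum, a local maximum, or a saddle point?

local minimum

The mixed partial ∂²phi/∂x∂y is 0, so the Hessian at any point is diag(phi_xx, phi_yy) = diag(12(3x^2 - 2x - 10), 6(2y + 3)).
At (4, 1): H = diag(360, 30).
Both eigenvalues are positive, so H is positive definite: a local minimum.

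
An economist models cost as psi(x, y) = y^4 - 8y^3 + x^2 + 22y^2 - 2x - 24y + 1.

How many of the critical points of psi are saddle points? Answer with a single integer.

psi separates as a function of x plus a function of y, so ∇psi=0 decouples.
∂psi/∂x = 2(x - 1) = 0 at x ∈ {1}; ∂psi/∂y = 4(y - 3)(y - 2)(y - 1) = 0 at y ∈ {1, 2, 3}.
The Hessian is diagonal: diag(psi_xx, psi_yy). Second derivatives: psi_xx(1)=2; psi_yy(1)=8, psi_yy(2)=-4, psi_yy(3)=8.
Saddle points occur where the two diagonal entries have opposite signs: (1, 2). Count: 1.

1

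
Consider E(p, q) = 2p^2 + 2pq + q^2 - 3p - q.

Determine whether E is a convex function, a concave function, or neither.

convex

E is quadratic, so its Hessian is the constant matrix H = [[4, 2], [2, 2]].
det(H) = 4, tr(H) = 6.
det(H) > 0 and tr(H) > 0, so H is positive definite everywhere: convex.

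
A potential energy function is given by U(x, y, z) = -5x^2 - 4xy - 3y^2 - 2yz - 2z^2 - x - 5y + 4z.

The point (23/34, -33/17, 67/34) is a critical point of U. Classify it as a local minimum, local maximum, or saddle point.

The Hessian is constant: H = [[-10, -4, 0], [-4, -6, -2], [0, -2, -4]].
Leading principal minors: Δ₁ = -10, Δ₂ = 44, Δ₃ = -136.
The minors alternate sign starting negative (−, +, −), so H is negative definite: a local maximum.

local maximum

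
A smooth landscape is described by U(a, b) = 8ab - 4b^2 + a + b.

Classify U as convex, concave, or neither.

U is quadratic, so its Hessian is the constant matrix H = [[0, 8], [8, -8]].
det(H) = -64, tr(H) = -8.
det(H) < 0, so H is indefinite: neither convex nor concave.

neither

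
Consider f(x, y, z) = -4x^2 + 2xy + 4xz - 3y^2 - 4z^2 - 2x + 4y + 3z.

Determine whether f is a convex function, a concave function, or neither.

f is quadratic, so its Hessian is the constant matrix H = [[-8, 2, 4], [2, -6, 0], [4, 0, -8]].
Leading principal minors: -8, 44, -256.
Signs alternate −, +, − ⇒ H ≺ 0 ⇒ concave.

concave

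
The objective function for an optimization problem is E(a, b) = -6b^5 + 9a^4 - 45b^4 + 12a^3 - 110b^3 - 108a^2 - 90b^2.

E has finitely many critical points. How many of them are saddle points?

6

E separates as a function of a plus a function of b, so ∇E=0 decouples.
∂E/∂a = 36a(a - 2)(a + 3) = 0 at a ∈ {-3, 0, 2}; ∂E/∂b = -30b(b + 1)(b + 2)(b + 3) = 0 at b ∈ {-3, -2, -1, 0}.
The Hessian is diagonal: diag(E_aa, E_bb). Second derivatives: E_aa(-3)=540, E_aa(0)=-216, E_aa(2)=360; E_bb(-3)=180, E_bb(-2)=-60, E_bb(-1)=60, E_bb(0)=-180.
Saddle points occur where the two diagonal entries have opposite signs: (-3, -2), (-3, 0), (0, -3), (0, -1), (2, -2), (2, 0). Count: 6.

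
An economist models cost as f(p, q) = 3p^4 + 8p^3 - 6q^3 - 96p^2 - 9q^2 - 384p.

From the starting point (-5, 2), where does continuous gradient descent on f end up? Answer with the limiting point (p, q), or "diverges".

diverges

f is separable, so gradient descent decouples: p follows -∂f/∂p, q follows -∂f/∂q.
∂f/∂p = 12(p - 4)(p + 2)(p + 4); at p=-5 this is -324, so p increases.
∂f/∂q = -18q(q + 1); at q=2 this is -108, so q increases.
The q-coordinate has no critical point in that direction and runs off to infinity.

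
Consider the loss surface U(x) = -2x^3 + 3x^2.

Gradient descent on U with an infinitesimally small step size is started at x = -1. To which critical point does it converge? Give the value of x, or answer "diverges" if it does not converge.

U'(x) = -6x(x - 1), so U'(-1) = -12.
Gradient descent moves in the -U' direction, i.e. x is increasing.
The nearest critical point in that direction is x = 0, where U'' = 6 > 0 (a local minimum). The iterate converges there.

0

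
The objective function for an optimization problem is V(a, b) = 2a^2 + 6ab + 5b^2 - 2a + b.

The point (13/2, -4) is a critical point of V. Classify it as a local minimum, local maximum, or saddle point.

The Hessian of V is constant: H = [[4, 6], [6, 10]].
det(H) = 4·10 − 6² = 4.
det(H) > 0 and tr(H) = 14 > 0, so H is positive definite and the point is a local minimum.

local minimum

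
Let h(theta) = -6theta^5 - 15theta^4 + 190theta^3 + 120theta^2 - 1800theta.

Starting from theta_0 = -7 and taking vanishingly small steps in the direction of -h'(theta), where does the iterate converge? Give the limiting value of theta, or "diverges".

h'(theta) = -30(theta - 3)(theta - 2)(theta + 2)(theta + 5), so h'(-7) = -27000.
Gradient descent moves in the -h' direction, i.e. theta is increasing.
The nearest critical point in that direction is theta = -5, where h'' = 5040 > 0 (a local minimum). The iterate converges there.

-5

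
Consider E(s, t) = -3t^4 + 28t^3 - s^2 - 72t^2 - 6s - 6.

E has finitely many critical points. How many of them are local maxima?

E separates as a function of s plus a function of t, so ∇E=0 decouples.
∂E/∂s = -2(s + 3) = 0 at s ∈ {-3}; ∂E/∂t = -12t(t - 4)(t - 3) = 0 at t ∈ {0, 3, 4}.
The Hessian is diagonal: diag(E_ss, E_tt). Second derivatives: E_ss(-3)=-2; E_tt(0)=-144, E_tt(3)=36, E_tt(4)=-48.
Local maxima occur where both diagonal entries negative: (-3, 0), (-3, 4). Count: 2.

2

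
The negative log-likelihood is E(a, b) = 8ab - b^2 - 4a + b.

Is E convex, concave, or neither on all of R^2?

E is quadratic, so its Hessian is the constant matrix H = [[0, 8], [8, -2]].
det(H) = -64, tr(H) = -2.
det(H) < 0, so H is indefinite: neither convex nor concave.

neither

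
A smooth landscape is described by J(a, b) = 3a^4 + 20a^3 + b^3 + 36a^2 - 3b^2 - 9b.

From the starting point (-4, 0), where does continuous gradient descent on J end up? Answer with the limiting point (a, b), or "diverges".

J is separable, so gradient descent decouples: a follows -∂J/∂a, b follows -∂J/∂b.
∂J/∂a = 12a(a + 2)(a + 3); at a=-4 this is -96, so a increases.
∂J/∂b = 3(b - 3)(b + 1); at b=0 this is -9, so b increases.
a converges to its nearest critical value -3 (a local min of the a-part); b converges to 3. The iterate converges to (-3, 3).

(-3, 3)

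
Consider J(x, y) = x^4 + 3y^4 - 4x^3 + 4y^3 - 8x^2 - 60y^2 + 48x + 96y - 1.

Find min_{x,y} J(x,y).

J(x,y) separates as P(x) + Q(y) − 1, so its minimum is min P + min Q − 1.
P'(x) = 4(x - 3)(x - 2)(x + 2) vanishes at x ∈ {-2, 2, 3}; Q'(y) = 12(y - 2)(y - 1)(y + 4) vanishes at y ∈ {-4, 1, 2}.
Local minima of P (where P''>0): P(-2)=-80, P(3)=45. Local minima of Q: Q(-4)=-832, Q(2)=32.
So the global minimum of J is P(-2) + Q(-4) − 1 = -80 − 832 − 1 = -913, attained at (-2, -4).

-913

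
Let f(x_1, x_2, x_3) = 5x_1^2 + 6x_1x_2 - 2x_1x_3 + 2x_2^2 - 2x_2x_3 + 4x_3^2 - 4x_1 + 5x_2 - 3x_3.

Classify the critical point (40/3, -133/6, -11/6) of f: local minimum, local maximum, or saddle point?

local minimum

The Hessian is constant: H = [[10, 6, -2], [6, 4, -2], [-2, -2, 8]].
Leading principal minors: Δ₁ = 10, Δ₂ = 4, Δ₃ = 24.
All leading minors are positive, so H is positive definite: a local minimum.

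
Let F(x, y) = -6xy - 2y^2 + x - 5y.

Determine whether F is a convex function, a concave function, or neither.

F is quadratic, so its Hessian is the constant matrix H = [[0, -6], [-6, -4]].
det(H) = -36, tr(H) = -4.
det(H) < 0, so H is indefinite: neither convex nor concave.

neither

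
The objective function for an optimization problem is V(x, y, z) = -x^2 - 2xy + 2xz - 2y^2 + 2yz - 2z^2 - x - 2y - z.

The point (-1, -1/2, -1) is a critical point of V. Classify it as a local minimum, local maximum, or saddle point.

local maximum

The Hessian is constant: H = [[-2, -2, 2], [-2, -4, 2], [2, 2, -4]].
Leading principal minors: Δ₁ = -2, Δ₂ = 4, Δ₃ = -8.
The minors alternate sign starting negative (−, +, −), so H is negative definite: a local maximum.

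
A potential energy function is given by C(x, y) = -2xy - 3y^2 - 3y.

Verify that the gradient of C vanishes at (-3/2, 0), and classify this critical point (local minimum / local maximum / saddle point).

saddle point

∇C = (-2y, -2x - 6y - 3); substituting (-3/2, 0) gives ∇C = (0, 0), so (-3/2, 0) is indeed a critical point.
The Hessian of C is constant: H = [[0, -2], [-2, -6]].
det(H) = 0·(-6) − (-2)² = -4.
Since det(H) < 0, H is indefinite and the critical point is a saddle point.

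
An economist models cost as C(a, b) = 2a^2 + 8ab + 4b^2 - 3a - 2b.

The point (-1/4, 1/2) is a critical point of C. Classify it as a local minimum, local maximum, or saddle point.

The Hessian of C is constant: H = [[4, 8], [8, 8]].
det(H) = 4·8 − 8² = -32.
Since det(H) < 0, H is indefinite and the critical point is a saddle point.

saddle point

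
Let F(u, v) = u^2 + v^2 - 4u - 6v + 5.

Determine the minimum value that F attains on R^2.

F(u,v) separates as P(u) + Q(v) + 5, so its minimum is min P + min Q + 5.
P'(u) = 2u - 4 vanishes at u ∈ {2}; Q'(v) = 2v - 6 vanishes at v ∈ {3}.
Local minima of P (where P''>0): P(2)=-4. Local minima of Q: Q(3)=-9.
So the global minimum of F is P(2) + Q(3) + 5 = -4 − 9 + 5 = -8, attained at (2, 3).

-8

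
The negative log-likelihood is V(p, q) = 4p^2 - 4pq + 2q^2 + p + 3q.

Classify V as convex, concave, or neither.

V is quadratic, so its Hessian is the constant matrix H = [[8, -4], [-4, 4]].
det(H) = 16, tr(H) = 12.
det(H) > 0 and tr(H) > 0, so H is positive definite everywhere: convex.

convex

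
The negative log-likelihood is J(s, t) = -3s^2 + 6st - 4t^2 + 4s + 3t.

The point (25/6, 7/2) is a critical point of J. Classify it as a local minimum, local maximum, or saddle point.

The Hessian of J is constant: H = [[-6, 6], [6, -8]].
det(H) = (-6)·(-8) − 6² = 12.
det(H) > 0 and tr(H) = -14 < 0, so H is negative definite and the point is a local maximum.

local maximum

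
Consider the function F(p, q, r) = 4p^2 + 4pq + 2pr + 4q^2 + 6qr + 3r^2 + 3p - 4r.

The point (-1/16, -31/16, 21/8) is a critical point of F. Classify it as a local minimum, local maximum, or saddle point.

local minimum

The Hessian is constant: H = [[8, 4, 2], [4, 8, 6], [2, 6, 6]].
Leading principal minors: Δ₁ = 8, Δ₂ = 48, Δ₃ = 64.
All leading minors are positive, so H is positive definite: a local minimum.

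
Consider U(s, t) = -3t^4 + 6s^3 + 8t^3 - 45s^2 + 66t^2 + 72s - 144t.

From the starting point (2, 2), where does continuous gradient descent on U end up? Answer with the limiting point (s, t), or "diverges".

U is separable, so gradient descent decouples: s follows -∂U/∂s, t follows -∂U/∂t.
∂U/∂s = 18(s - 4)(s - 1); at s=2 this is -36, so s increases.
∂U/∂t = -12(t - 4)(t - 1)(t + 3); at t=2 this is 120, so t decreases.
s converges to its nearest critical value 4 (a local min of the s-part); t converges to 1. The iterate converges to (4, 1).

(4, 1)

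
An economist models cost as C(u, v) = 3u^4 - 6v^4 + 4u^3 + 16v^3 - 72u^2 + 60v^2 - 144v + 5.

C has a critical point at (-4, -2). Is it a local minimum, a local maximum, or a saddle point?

The mixed partial ∂²C/∂u∂v is 0, so the Hessian at any point is diag(C_uu, C_vv) = diag(12(3u^2 + 2u - 12), 24(-3v^2 + 4v + 5)).
At (-4, -2): H = diag(336, -360).
The eigenvalues have opposite signs, so H is indefinite: a saddle point.

saddle point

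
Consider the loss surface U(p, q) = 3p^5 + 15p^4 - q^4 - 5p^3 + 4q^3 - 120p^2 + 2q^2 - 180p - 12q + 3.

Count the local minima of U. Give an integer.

2

U separates as a function of p plus a function of q, so ∇U=0 decouples.
∂U/∂p = 15(p - 2)(p + 1)(p + 2)(p + 3) = 0 at p ∈ {-3, -2, -1, 2}; ∂U/∂q = -4(q - 3)(q - 1)(q + 1) = 0 at q ∈ {-1, 1, 3}.
The Hessian is diagonal: diag(U_pp, U_qq). Second derivatives: U_pp(-3)=-150, U_pp(-2)=60, U_pp(-1)=-90, U_pp(2)=900; U_qq(-1)=-32, U_qq(1)=16, U_qq(3)=-32.
Local minima occur where both diagonal entries positive: (-2, 1), (2, 1). Count: 2.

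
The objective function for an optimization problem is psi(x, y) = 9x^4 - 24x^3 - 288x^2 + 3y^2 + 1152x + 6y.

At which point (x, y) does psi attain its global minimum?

psi(x,y) separates as P(x) + Q(y), so its minimum is min P + min Q.
P'(x) = 36(x - 4)(x - 2)(x + 4) vanishes at x ∈ {-4, 2, 4}; Q'(y) = 6y + 6 vanishes at y ∈ {-1}.
Local minima of P (where P''>0): P(-4)=-5376, P(4)=768. Local minima of Q: Q(-1)=-3.
So the global minimum of psi is P(-4) + Q(-1) = -5376 − 3 = -5379, attained at (-4, -1).

(-4, -1)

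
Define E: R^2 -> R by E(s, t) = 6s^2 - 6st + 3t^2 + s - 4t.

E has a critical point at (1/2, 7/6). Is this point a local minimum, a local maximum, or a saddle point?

The Hessian of E is constant: H = [[12, -6], [-6, 6]].
det(H) = 12·6 − (-6)² = 36.
det(H) > 0 and tr(H) = 18 > 0, so H is positive definite and the point is a local minimum.

local minimum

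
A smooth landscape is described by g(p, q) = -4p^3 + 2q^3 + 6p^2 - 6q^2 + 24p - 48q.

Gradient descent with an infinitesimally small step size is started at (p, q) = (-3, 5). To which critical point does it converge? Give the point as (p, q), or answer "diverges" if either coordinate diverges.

g is separable, so gradient descent decouples: p follows -∂g/∂p, q follows -∂g/∂q.
∂g/∂p = -12(p - 2)(p + 1); at p=-3 this is -120, so p increases.
∂g/∂q = 6(q - 4)(q + 2); at q=5 this is 42, so q decreases.
p converges to its nearest critical value -1 (a local min of the p-part); q converges to 4. The iterate converges to (-1, 4).

(-1, 4)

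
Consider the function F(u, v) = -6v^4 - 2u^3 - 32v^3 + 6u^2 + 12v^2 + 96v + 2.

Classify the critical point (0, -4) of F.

The mixed partial ∂²F/∂u∂v is 0, so the Hessian at any point is diag(F_uu, F_vv) = diag(12(-u + 1), 24(-3v^2 - 8v + 1)).
At (0, -4): H = diag(12, -360).
The eigenvalues have opposite signs, so H is indefinite: a saddle point.

saddle point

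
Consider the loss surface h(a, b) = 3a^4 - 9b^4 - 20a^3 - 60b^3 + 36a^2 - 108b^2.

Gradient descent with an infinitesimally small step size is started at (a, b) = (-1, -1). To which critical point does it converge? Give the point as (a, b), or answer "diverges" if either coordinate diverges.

h is separable, so gradient descent decouples: a follows -∂h/∂a, b follows -∂h/∂b.
∂h/∂a = 12a(a - 3)(a - 2); at a=-1 this is -144, so a increases.
∂h/∂b = -36b(b + 2)(b + 3); at b=-1 this is 72, so b decreases.
a converges to its nearest critical value 0 (a local min of the a-part); b converges to -2. The iterate converges to (0, -2).

(0, -2)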